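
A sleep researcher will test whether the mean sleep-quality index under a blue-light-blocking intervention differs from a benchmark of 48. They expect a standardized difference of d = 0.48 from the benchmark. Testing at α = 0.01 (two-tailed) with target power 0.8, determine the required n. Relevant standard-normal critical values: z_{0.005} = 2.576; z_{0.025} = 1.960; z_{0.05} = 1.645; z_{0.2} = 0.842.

n = 51

For a one-sample test: n = ((z_{α/2} + z_β) / d)².
z_{α/2} + z_β = 2.576 + 0.842 = 3.418.
n = (3.418 / 0.48)² = 7.121² = 50.71.
Round up.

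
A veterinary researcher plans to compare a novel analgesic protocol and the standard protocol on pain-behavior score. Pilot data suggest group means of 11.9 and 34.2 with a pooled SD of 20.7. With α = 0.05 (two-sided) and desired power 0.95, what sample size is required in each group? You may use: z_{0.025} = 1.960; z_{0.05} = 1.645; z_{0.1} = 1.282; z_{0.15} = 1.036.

Cohen's d = |M₁ − M₂| / SD_pooled = |11.9 − 34.2| / 20.7 = 22.3 / 20.7 = 1.077.
For two independent groups with equal n: n = 2·((z_{α/2} + z_β) / d)².
z_{α/2} + z_β = 1.960 + 1.645 = 3.605.
n = 2 × (3.605 / 1.077)² = 2 × 3.347² = 2 × 11.20 = 22.4.
Round up to the next whole participant.

n = 23 per group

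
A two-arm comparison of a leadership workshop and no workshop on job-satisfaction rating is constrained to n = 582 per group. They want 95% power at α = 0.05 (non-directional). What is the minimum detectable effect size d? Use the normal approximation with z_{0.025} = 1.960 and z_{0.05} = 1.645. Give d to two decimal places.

For two independent groups of n = 582 each: d_min = (z_{α/2} + z_β)·√(2/n).
z-sum = 1.960 + 1.645 = 3.605.
d_min = 3.605 × √(2/582) = 3.605 × 0.0586 = 0.211.

d_min ≈ 0.21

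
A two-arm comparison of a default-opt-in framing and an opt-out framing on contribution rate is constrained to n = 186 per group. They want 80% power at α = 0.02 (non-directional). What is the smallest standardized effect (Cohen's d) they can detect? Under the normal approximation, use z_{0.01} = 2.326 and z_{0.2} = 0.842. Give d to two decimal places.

For two independent groups of n = 186 each: d_min = (z_{α/2} + z_β)·√(2/n).
z-sum = 2.326 + 0.842 = 3.168.
d_min = 3.168 × √(2/186) = 3.168 × 0.1037 = 0.329.

d_min ≈ 0.33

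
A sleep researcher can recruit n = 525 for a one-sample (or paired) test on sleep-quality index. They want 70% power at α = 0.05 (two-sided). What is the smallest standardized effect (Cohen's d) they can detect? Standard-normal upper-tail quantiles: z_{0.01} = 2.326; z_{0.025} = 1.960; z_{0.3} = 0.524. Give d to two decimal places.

For a single sample (or paired design) of n = 525: d_min = (z_{α/2} + z_β)/√n.
z-sum = 1.960 + 0.524 = 2.484.
d_min = 2.484 / √525 = 2.484 / 22.913 = 0.108.

d_min ≈ 0.11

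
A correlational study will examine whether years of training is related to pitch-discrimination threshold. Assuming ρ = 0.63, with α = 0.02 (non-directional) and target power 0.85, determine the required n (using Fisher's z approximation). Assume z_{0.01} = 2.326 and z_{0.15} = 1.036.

Fisher's z: C = ½·ln((1+r)/(1−r)) = ½·ln(4.4054) = 0.7414.
n = ((z_{α/2} + z_β)/C)² + 3.
(2.326 + 1.036) / 0.7414 = 3.362 / 0.7414 = 4.535.
n = 4.535² + 3 = 20.56 + 3 = 23.6.
Round up.

n = 24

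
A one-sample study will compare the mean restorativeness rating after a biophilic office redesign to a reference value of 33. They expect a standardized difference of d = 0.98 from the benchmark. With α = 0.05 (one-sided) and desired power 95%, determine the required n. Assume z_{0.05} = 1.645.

n = 12

For a one-sample test: n = ((z_{α} + z_β) / d)².
z_{α} + z_β = 1.645 + 1.645 = 3.290.
n = (3.290 / 0.98)² = 3.357² = 11.27.
Round up.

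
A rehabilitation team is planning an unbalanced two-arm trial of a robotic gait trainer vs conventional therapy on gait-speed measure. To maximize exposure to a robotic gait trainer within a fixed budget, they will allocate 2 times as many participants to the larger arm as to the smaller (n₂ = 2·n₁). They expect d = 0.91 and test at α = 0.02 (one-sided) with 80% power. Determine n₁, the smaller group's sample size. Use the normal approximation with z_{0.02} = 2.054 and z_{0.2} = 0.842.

n₁ = 16

With allocation ratio k = n₂/n₁ = 2, Var(x̄₁−x̄₂) = σ²(1/n₁ + 1/(k·n₁)) = σ²·(k+1)/(k·n₁).
So n₁ = (1 + 1/k)·((z_{α} + z_β)/d)² = 1.500 × (2.896/0.91)².
n₁ = 1.500 × 10.13 = 15.2.
Round up: n₁ = 16, giving n₂ = 2 × 16 = 32.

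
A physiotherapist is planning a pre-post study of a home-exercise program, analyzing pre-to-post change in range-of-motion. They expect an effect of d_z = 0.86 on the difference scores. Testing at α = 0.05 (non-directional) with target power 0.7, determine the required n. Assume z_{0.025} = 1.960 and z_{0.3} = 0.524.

n = 9 pairs

For a paired (one-sample on differences) test: n = ((z_{α/2} + z_β) / d)².
z_{α/2} + z_β = 1.960 + 0.524 = 2.484.
n = (2.484 / 0.86)² = 2.888² = 8.34.
Round up.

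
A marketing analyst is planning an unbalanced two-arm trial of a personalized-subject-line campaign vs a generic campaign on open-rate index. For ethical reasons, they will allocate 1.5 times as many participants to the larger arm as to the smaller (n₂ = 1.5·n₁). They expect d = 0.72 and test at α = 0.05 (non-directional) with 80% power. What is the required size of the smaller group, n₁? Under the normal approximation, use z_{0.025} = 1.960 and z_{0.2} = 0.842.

With allocation ratio k = n₂/n₁ = 1.5, Var(x̄₁−x̄₂) = σ²(1/n₁ + 1/(k·n₁)) = σ²·(k+1)/(k·n₁).
So n₁ = (1 + 1/k)·((z_{α/2} + z_β)/d)² = 1.667 × (2.802/0.72)².
n₁ = 1.667 × 15.15 = 25.2.
Round up: n₁ = 26, giving n₂ = 1.5 × 26 = 39.

n₁ = 26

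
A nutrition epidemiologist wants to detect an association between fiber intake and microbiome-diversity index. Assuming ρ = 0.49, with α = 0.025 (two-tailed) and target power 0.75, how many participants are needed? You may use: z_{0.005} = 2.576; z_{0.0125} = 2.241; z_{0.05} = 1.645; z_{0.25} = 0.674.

Fisher's z: C = ½·ln((1+r)/(1−r)) = ½·ln(2.9216) = 0.5361.
n = ((z_{α/2} + z_β)/C)² + 3.
(2.241 + 0.674) / 0.5361 = 2.915 / 0.5361 = 5.437.
n = 5.437² + 3 = 29.57 + 3 = 32.6.
Round up.

n = 33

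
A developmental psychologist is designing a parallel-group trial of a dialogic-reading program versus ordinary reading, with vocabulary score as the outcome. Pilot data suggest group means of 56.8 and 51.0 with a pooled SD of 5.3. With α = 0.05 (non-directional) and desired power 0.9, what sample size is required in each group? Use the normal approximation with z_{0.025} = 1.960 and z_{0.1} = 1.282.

n = 18 per group

Cohen's d = |M₁ − M₂| / SD_pooled = |56.8 − 51.0| / 5.3 = 5.8 / 5.3 = 1.094.
For two independent groups with equal n: n = 2·((z_{α/2} + z_β) / d)².
z_{α/2} + z_β = 1.960 + 1.282 = 3.242.
n = 2 × (3.242 / 1.094)² = 2 × 2.963² = 2 × 8.78 = 17.6.
Round up to the next whole participant.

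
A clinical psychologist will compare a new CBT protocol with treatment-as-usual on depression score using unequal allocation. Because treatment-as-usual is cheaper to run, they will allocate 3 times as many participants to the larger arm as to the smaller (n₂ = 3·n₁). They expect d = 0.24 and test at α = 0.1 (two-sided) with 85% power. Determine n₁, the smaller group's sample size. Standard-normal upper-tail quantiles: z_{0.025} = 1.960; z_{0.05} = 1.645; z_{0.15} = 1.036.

n₁ = 167

With allocation ratio k = n₂/n₁ = 3, Var(x̄₁−x̄₂) = σ²(1/n₁ + 1/(k·n₁)) = σ²·(k+1)/(k·n₁).
So n₁ = (1 + 1/k)·((z_{α/2} + z_β)/d)² = 1.333 × (2.681/0.24)².
n₁ = 1.333 × 124.79 = 166.4.
Round up: n₁ = 167, giving n₂ = 3 × 167 = 501.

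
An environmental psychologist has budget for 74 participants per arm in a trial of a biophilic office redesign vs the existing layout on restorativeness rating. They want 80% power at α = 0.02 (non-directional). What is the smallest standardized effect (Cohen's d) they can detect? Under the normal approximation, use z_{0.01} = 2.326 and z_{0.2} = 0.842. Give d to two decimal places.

For two independent groups of n = 74 each: d_min = (z_{α/2} + z_β)·√(2/n).
z-sum = 2.326 + 0.842 = 3.168.
d_min = 3.168 × √(2/74) = 3.168 × 0.1644 = 0.521.

d_min ≈ 0.52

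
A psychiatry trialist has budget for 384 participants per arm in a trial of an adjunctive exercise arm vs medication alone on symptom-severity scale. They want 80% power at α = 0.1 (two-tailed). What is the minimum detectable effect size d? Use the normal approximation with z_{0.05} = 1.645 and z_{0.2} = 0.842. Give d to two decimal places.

d_min ≈ 0.18

For two independent groups of n = 384 each: d_min = (z_{α/2} + z_β)·√(2/n).
z-sum = 1.645 + 0.842 = 2.487.
d_min = 2.487 × √(2/384) = 2.487 × 0.0722 = 0.179.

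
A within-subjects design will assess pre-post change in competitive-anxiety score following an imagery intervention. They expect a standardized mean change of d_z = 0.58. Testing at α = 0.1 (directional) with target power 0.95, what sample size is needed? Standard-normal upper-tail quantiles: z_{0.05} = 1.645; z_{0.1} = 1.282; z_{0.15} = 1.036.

For a paired (one-sample on differences) test: n = ((z_{α} + z_β) / d)².
z_{α} + z_β = 1.282 + 1.645 = 2.927.
n = (2.927 / 0.58)² = 5.047² = 25.47.
Round up.

n = 26 pairs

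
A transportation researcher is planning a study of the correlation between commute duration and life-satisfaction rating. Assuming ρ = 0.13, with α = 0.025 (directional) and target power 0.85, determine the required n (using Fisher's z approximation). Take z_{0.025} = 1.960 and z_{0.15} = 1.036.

Fisher's z: C = ½·ln((1+r)/(1−r)) = ½·ln(1.2989) = 0.1307.
n = ((z_{α} + z_β)/C)² + 3.
(1.960 + 1.036) / 0.1307 = 2.996 / 0.1307 = 22.923.
n = 22.923² + 3 = 525.45 + 3 = 528.5.
Round up.

n = 529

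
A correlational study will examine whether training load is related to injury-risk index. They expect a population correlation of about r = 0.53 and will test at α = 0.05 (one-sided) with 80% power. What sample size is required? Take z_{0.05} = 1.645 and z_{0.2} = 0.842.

Fisher's z: C = ½·ln((1+r)/(1−r)) = ½·ln(3.2553) = 0.5901.
n = ((z_{α} + z_β)/C)² + 3.
(1.645 + 0.842) / 0.5901 = 2.487 / 0.5901 = 4.215.
n = 4.215² + 3 = 17.76 + 3 = 20.8.
Round up.

n = 21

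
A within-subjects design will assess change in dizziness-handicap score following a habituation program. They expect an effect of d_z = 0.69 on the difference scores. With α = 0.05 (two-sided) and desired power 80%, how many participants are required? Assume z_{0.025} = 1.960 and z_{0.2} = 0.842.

For a paired (one-sample on differences) test: n = ((z_{α/2} + z_β) / d)².
z_{α/2} + z_β = 1.960 + 0.842 = 2.802.
n = (2.802 / 0.69)² = 4.061² = 16.49.
Round up.

n = 17 pairs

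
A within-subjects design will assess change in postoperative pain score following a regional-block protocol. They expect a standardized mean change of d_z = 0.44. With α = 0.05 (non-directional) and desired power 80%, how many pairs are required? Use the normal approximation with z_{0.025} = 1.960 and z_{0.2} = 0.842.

For a paired (one-sample on differences) test: n = ((z_{α/2} + z_β) / d)².
z_{α/2} + z_β = 1.960 + 0.842 = 2.802.
n = (2.802 / 0.44)² = 6.368² = 40.55.
Round up.

n = 41 pairs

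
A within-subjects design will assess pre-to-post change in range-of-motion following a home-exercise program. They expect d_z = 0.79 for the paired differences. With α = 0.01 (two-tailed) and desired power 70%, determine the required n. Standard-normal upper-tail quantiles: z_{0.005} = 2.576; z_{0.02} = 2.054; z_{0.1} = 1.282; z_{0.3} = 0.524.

n = 16 pairs

For a paired (one-sample on differences) test: n = ((z_{α/2} + z_β) / d)².
z_{α/2} + z_β = 2.576 + 0.524 = 3.100.
n = (3.100 / 0.79)² = 3.924² = 15.40.
Round up.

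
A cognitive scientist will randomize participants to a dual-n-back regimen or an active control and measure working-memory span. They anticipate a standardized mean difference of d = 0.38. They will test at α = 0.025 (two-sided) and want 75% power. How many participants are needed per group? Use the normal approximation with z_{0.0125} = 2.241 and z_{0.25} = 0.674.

n = 118 per group

For two independent groups with equal n: n = 2·((z_{α/2} + z_β) / d)².
z_{α/2} + z_β = 2.241 + 0.674 = 2.915.
n = 2 × (2.915 / 0.38)² = 2 × 7.671² = 2 × 58.85 = 117.7.
Round up to the next whole participant.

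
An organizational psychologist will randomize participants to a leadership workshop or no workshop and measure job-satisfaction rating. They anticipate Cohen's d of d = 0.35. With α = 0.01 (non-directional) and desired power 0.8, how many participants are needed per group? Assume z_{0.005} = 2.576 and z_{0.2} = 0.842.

n = 191 per group

For two independent groups with equal n: n = 2·((z_{α/2} + z_β) / d)².
z_{α/2} + z_β = 2.576 + 0.842 = 3.418.
n = 2 × (3.418 / 0.35)² = 2 × 9.766² = 2 × 95.37 = 190.7.
Round up to the next whole participant.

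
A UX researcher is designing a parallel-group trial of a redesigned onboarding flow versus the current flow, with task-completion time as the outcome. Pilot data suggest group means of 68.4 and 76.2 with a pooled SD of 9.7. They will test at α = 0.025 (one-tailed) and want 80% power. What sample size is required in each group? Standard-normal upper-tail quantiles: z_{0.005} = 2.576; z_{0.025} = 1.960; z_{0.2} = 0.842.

Cohen's d = |M₁ − M₂| / SD_pooled = |68.4 − 76.2| / 9.7 = 7.8 / 9.7 = 0.804.
For two independent groups with equal n: n = 2·((z_{α} + z_β) / d)².
z_{α} + z_β = 1.960 + 0.842 = 2.802.
n = 2 × (2.802 / 0.804)² = 2 × 3.485² = 2 × 12.15 = 24.3.
Round up to the next whole participant.

n = 25 per group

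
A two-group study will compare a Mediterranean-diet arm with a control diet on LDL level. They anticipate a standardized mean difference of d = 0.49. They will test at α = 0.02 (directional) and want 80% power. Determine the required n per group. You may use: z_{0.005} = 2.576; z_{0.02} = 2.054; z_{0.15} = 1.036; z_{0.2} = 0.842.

n = 70 per group

For two independent groups with equal n: n = 2·((z_{α} + z_β) / d)².
z_{α} + z_β = 2.054 + 0.842 = 2.896.
n = 2 × (2.896 / 0.49)² = 2 × 5.910² = 2 × 34.93 = 69.9.
Round up to the next whole participant.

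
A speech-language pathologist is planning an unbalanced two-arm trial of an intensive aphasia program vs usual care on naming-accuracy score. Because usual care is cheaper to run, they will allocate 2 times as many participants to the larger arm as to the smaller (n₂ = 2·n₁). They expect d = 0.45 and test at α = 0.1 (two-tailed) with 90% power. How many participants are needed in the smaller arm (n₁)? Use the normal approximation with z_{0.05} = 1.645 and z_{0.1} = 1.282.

With allocation ratio k = n₂/n₁ = 2, Var(x̄₁−x̄₂) = σ²(1/n₁ + 1/(k·n₁)) = σ²·(k+1)/(k·n₁).
So n₁ = (1 + 1/k)·((z_{α/2} + z_β)/d)² = 1.500 × (2.927/0.45)².
n₁ = 1.500 × 42.31 = 63.5.
Round up: n₁ = 64, giving n₂ = 2 × 64 = 128.

n₁ = 64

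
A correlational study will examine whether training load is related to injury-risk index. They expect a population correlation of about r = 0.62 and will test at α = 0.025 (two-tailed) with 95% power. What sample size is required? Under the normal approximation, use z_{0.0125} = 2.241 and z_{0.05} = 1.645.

Fisher's z: C = ½·ln((1+r)/(1−r)) = ½·ln(4.2632) = 0.7250.
n = ((z_{α/2} + z_β)/C)² + 3.
(2.241 + 1.645) / 0.7250 = 3.886 / 0.7250 = 5.360.
n = 5.360² + 3 = 28.73 + 3 = 31.7.
Round up.

n = 32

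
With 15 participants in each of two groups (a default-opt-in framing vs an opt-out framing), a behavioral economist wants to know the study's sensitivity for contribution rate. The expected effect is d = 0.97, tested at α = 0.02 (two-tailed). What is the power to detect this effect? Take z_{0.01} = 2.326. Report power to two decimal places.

power ≈ 0.63

For two equal groups, power = Φ(d·√(n/2) − z_{α/2}).
d·√(n/2) = 0.97 × √(15/2) = 0.97 × 2.739 = 2.656.
z_β = 2.656 − 2.326 = 0.330.
Power = Φ(0.330) = 0.629.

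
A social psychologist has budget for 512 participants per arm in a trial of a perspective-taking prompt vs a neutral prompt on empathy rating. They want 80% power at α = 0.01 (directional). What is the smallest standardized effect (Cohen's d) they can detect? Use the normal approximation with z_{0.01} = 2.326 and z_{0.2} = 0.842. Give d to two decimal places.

For two independent groups of n = 512 each: d_min = (z_{α} + z_β)·√(2/n).
z-sum = 2.326 + 0.842 = 3.168.
d_min = 3.168 × √(2/512) = 3.168 × 0.0625 = 0.198.

d_min ≈ 0.20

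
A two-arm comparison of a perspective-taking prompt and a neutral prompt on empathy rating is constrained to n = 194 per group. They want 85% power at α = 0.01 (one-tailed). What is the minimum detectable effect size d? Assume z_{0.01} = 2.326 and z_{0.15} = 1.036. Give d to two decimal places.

d_min ≈ 0.34

For two independent groups of n = 194 each: d_min = (z_{α} + z_β)·√(2/n).
z-sum = 2.326 + 1.036 = 3.362.
d_min = 3.362 × √(2/194) = 3.362 × 0.1015 = 0.341.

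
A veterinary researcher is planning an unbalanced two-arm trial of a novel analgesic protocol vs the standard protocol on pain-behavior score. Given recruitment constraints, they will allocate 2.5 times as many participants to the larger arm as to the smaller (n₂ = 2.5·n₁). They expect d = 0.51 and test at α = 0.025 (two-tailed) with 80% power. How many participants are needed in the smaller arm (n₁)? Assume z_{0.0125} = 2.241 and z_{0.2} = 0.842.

With allocation ratio k = n₂/n₁ = 2.5, Var(x̄₁−x̄₂) = σ²(1/n₁ + 1/(k·n₁)) = σ²·(k+1)/(k·n₁).
So n₁ = (1 + 1/k)·((z_{α/2} + z_β)/d)² = 1.400 × (3.083/0.51)².
n₁ = 1.400 × 36.54 = 51.2.
Round up: n₁ = 52, giving n₂ = 2.5 × 52 = 130.

n₁ = 52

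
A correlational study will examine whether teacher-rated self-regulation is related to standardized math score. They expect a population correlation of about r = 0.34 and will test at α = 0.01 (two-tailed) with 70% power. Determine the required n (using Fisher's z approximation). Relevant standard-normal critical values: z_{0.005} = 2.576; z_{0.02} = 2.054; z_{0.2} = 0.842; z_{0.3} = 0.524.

Fisher's z: C = ½·ln((1+r)/(1−r)) = ½·ln(2.0303) = 0.3541.
n = ((z_{α/2} + z_β)/C)² + 3.
(2.576 + 0.524) / 0.3541 = 3.100 / 0.3541 = 8.755.
n = 8.755² + 3 = 76.64 + 3 = 79.6.
Round up.

n = 80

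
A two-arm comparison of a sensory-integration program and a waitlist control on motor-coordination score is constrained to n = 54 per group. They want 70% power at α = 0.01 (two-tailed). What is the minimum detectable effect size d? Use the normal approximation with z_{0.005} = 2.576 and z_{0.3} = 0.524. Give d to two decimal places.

For two independent groups of n = 54 each: d_min = (z_{α/2} + z_β)·√(2/n).
z-sum = 2.576 + 0.524 = 3.100.
d_min = 3.100 × √(2/54) = 3.100 × 0.1925 = 0.597.

d_min ≈ 0.60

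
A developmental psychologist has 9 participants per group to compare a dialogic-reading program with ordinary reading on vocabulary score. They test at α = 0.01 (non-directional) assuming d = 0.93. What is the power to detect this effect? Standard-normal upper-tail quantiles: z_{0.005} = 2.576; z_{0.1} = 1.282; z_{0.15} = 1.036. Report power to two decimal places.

power ≈ 0.27

For two equal groups, power = Φ(d·√(n/2) − z_{α/2}).
d·√(n/2) = 0.93 × √(9/2) = 0.93 × 2.121 = 1.973.
z_β = 1.973 − 2.576 = -0.603.
Power = Φ(-0.603) = 0.273.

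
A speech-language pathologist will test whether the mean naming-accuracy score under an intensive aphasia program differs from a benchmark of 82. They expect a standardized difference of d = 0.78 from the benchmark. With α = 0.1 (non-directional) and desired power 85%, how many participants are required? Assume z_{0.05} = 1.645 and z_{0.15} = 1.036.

n = 12

For a one-sample test: n = ((z_{α/2} + z_β) / d)².
z_{α/2} + z_β = 1.645 + 1.036 = 2.681.
n = (2.681 / 0.78)² = 3.437² = 11.81.
Round up.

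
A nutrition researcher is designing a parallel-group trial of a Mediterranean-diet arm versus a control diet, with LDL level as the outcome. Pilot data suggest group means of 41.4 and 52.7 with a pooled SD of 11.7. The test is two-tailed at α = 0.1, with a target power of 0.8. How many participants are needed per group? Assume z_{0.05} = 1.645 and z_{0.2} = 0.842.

n = 14 per group

Cohen's d = |M₁ − M₂| / SD_pooled = |41.4 − 52.7| / 11.7 = 11.3 / 11.7 = 0.966.
For two independent groups with equal n: n = 2·((z_{α/2} + z_β) / d)².
z_{α/2} + z_β = 1.645 + 0.842 = 2.487.
n = 2 × (2.487 / 0.966)² = 2 × 2.575² = 2 × 6.63 = 13.3.
Round up to the next whole participant.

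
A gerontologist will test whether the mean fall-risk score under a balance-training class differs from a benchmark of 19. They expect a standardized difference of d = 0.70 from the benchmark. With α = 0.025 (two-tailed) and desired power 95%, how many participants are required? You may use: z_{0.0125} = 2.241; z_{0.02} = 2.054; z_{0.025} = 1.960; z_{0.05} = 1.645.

n = 31

For a one-sample test: n = ((z_{α/2} + z_β) / d)².
z_{α/2} + z_β = 2.241 + 1.645 = 3.886.
n = (3.886 / 0.70)² = 5.551² = 30.82.
Round up.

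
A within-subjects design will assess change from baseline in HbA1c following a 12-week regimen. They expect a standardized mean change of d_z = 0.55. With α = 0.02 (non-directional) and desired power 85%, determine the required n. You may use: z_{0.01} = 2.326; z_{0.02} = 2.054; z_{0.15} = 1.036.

n = 38 pairs

For a paired (one-sample on differences) test: n = ((z_{α/2} + z_β) / d)².
z_{α/2} + z_β = 2.326 + 1.036 = 3.362.
n = (3.362 / 0.55)² = 6.113² = 37.37.
Round up.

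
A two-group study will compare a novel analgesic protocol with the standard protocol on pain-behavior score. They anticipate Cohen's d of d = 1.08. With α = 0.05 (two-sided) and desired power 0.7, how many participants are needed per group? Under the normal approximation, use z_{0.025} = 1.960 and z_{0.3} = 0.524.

n = 11 per group

For two independent groups with equal n: n = 2·((z_{α/2} + z_β) / d)².
z_{α/2} + z_β = 1.960 + 0.524 = 2.484.
n = 2 × (2.484 / 1.08)² = 2 × 2.300² = 2 × 5.29 = 10.6.
Round up to the next whole participant.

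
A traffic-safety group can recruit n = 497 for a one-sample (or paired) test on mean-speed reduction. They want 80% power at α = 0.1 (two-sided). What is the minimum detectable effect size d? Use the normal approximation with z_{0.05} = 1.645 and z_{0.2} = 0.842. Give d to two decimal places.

d_min ≈ 0.11

For a single sample (or paired design) of n = 497: d_min = (z_{α/2} + z_β)/√n.
z-sum = 1.645 + 0.842 = 2.487.
d_min = 2.487 / √497 = 2.487 / 22.293 = 0.112.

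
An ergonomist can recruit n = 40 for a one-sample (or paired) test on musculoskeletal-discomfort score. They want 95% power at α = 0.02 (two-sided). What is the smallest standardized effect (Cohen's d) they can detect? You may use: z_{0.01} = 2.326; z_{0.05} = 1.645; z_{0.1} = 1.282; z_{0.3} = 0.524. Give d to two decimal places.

For a single sample (or paired design) of n = 40: d_min = (z_{α/2} + z_β)/√n.
z-sum = 2.326 + 1.645 = 3.971.
d_min = 3.971 / √40 = 3.971 / 6.325 = 0.628.

d_min ≈ 0.63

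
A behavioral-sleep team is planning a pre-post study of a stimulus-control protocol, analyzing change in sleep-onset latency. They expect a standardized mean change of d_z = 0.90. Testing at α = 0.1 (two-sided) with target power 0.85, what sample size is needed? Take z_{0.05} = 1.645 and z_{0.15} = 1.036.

n = 9 pairs

For a paired (one-sample on differences) test: n = ((z_{α/2} + z_β) / d)².
z_{α/2} + z_β = 1.645 + 1.036 = 2.681.
n = (2.681 / 0.90)² = 2.979² = 8.87.
Round up.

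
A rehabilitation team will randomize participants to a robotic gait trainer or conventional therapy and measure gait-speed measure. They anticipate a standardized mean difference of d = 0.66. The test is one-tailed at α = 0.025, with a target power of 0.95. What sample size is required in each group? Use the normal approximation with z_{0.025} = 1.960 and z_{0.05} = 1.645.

For two independent groups with equal n: n = 2·((z_{α} + z_β) / d)².
z_{α} + z_β = 1.960 + 1.645 = 3.605.
n = 2 × (3.605 / 0.66)² = 2 × 5.462² = 2 × 29.83 = 59.7.
Round up to the next whole participant.

n = 60 per group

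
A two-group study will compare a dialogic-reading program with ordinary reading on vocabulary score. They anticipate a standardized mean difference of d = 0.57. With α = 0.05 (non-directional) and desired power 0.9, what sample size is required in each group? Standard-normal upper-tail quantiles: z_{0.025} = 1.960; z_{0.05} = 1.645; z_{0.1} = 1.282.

n = 65 per group

For two independent groups with equal n: n = 2·((z_{α/2} + z_β) / d)².
z_{α/2} + z_β = 1.960 + 1.282 = 3.242.
n = 2 × (3.242 / 0.57)² = 2 × 5.688² = 2 × 32.35 = 64.7.
Round up to the next whole participant.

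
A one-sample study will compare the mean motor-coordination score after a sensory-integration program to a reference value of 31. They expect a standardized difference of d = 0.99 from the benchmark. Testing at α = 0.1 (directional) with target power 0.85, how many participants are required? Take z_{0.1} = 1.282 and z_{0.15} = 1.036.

n = 6

For a one-sample test: n = ((z_{α} + z_β) / d)².
z_{α} + z_β = 1.282 + 1.036 = 2.318.
n = (2.318 / 0.99)² = 2.341² = 5.48.
Round up.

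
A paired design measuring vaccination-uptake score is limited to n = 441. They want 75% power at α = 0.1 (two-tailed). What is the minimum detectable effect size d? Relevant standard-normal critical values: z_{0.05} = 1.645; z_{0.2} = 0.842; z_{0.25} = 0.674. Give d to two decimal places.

d_min ≈ 0.11

For a single sample (or paired design) of n = 441: d_min = (z_{α/2} + z_β)/√n.
z-sum = 1.645 + 0.674 = 2.319.
d_min = 2.319 / √441 = 2.319 / 21.000 = 0.110.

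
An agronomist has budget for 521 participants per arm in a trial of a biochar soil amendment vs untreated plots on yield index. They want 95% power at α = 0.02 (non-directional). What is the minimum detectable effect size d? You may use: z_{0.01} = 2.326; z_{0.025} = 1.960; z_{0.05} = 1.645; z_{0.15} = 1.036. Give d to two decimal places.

d_min ≈ 0.25

For two independent groups of n = 521 each: d_min = (z_{α/2} + z_β)·√(2/n).
z-sum = 2.326 + 1.645 = 3.971.
d_min = 3.971 × √(2/521) = 3.971 × 0.0620 = 0.246.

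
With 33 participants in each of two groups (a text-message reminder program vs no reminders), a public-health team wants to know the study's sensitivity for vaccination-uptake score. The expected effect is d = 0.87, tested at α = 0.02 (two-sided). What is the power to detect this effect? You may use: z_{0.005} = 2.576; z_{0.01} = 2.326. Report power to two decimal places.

For two equal groups, power = Φ(d·√(n/2) − z_{α/2}).
d·√(n/2) = 0.87 × √(33/2) = 0.87 × 4.062 = 3.534.
z_β = 3.534 − 2.326 = 1.208.
Power = Φ(1.208) = 0.886.

power ≈ 0.89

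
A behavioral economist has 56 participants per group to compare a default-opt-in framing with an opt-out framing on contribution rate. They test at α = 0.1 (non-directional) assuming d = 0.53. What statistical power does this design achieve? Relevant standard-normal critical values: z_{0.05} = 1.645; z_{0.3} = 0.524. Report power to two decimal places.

For two equal groups, power = Φ(d·√(n/2) − z_{α/2}).
d·√(n/2) = 0.53 × √(56/2) = 0.53 × 5.292 = 2.804.
z_β = 2.804 − 1.645 = 1.159.
Power = Φ(1.159) = 0.877.

power ≈ 0.88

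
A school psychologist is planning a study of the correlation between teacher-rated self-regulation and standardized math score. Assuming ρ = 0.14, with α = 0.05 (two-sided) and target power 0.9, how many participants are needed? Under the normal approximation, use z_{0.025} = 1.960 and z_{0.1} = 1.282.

n = 533

Fisher's z: C = ½·ln((1+r)/(1−r)) = ½·ln(1.3256) = 0.1409.
n = ((z_{α/2} + z_β)/C)² + 3.
(1.960 + 1.282) / 0.1409 = 3.242 / 0.1409 = 23.009.
n = 23.009² + 3 = 529.42 + 3 = 532.4.
Round up.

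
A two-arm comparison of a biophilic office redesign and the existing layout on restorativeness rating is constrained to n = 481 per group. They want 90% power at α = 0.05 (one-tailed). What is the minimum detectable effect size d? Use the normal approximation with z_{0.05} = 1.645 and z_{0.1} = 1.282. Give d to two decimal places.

d_min ≈ 0.19

For two independent groups of n = 481 each: d_min = (z_{α} + z_β)·√(2/n).
z-sum = 1.645 + 1.282 = 2.927.
d_min = 2.927 × √(2/481) = 2.927 × 0.0645 = 0.189.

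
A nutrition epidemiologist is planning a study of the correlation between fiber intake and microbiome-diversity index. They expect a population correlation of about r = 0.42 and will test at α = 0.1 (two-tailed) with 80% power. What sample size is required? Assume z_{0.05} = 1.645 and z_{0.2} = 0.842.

Fisher's z: C = ½·ln((1+r)/(1−r)) = ½·ln(2.4483) = 0.4477.
n = ((z_{α/2} + z_β)/C)² + 3.
(1.645 + 0.842) / 0.4477 = 2.487 / 0.4477 = 5.555.
n = 5.555² + 3 = 30.86 + 3 = 33.9.
Round up.

n = 34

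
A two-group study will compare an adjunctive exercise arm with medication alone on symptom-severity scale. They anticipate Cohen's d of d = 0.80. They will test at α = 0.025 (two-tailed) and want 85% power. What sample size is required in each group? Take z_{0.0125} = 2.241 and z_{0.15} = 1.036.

For two independent groups with equal n: n = 2·((z_{α/2} + z_β) / d)².
z_{α/2} + z_β = 2.241 + 1.036 = 3.277.
n = 2 × (3.277 / 0.80)² = 2 × 4.096² = 2 × 16.78 = 33.6.
Round up to the next whole participant.

n = 34 per group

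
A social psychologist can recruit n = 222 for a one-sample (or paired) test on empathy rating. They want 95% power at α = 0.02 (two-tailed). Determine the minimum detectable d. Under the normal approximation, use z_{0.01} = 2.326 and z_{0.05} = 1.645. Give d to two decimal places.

d_min ≈ 0.27

For a single sample (or paired design) of n = 222: d_min = (z_{α/2} + z_β)/√n.
z-sum = 2.326 + 1.645 = 3.971.
d_min = 3.971 / √222 = 3.971 / 14.900 = 0.267.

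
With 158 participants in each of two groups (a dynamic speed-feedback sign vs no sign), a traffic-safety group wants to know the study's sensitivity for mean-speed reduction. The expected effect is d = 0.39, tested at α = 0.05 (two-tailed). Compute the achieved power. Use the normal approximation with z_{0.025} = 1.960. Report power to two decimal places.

power ≈ 0.93

For two equal groups, power = Φ(d·√(n/2) − z_{α/2}).
d·√(n/2) = 0.39 × √(158/2) = 0.39 × 8.888 = 3.466.
z_β = 3.466 − 1.960 = 1.506.
Power = Φ(1.506) = 0.934.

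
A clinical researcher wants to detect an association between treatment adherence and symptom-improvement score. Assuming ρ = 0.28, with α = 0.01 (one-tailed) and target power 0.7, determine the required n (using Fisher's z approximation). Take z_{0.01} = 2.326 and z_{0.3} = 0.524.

Fisher's z: C = ½·ln((1+r)/(1−r)) = ½·ln(1.7778) = 0.2877.
n = ((z_{α} + z_β)/C)² + 3.
(2.326 + 0.524) / 0.2877 = 2.850 / 0.2877 = 9.906.
n = 9.906² + 3 = 98.13 + 3 = 101.1.
Round up.

n = 102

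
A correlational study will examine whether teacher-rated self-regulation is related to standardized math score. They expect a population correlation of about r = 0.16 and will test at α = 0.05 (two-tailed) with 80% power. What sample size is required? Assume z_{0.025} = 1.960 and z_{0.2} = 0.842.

n = 305

Fisher's z: C = ½·ln((1+r)/(1−r)) = ½·ln(1.3810) = 0.1614.
n = ((z_{α/2} + z_β)/C)² + 3.
(1.960 + 0.842) / 0.1614 = 2.802 / 0.1614 = 17.361.
n = 17.361² + 3 = 301.39 + 3 = 304.4.
Round up.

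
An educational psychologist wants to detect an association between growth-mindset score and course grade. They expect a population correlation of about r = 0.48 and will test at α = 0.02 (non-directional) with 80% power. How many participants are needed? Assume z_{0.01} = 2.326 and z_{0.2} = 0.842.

n = 40

Fisher's z: C = ½·ln((1+r)/(1−r)) = ½·ln(2.8462) = 0.5230.
n = ((z_{α/2} + z_β)/C)² + 3.
(2.326 + 0.842) / 0.5230 = 3.168 / 0.5230 = 6.057.
n = 6.057² + 3 = 36.69 + 3 = 39.7.
Round up.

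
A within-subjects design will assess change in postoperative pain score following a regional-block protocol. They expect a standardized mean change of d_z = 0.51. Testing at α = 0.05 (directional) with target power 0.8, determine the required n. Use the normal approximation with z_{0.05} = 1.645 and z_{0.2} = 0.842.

n = 24 pairs

For a paired (one-sample on differences) test: n = ((z_{α} + z_β) / d)².
z_{α} + z_β = 1.645 + 0.842 = 2.487.
n = (2.487 / 0.51)² = 4.876² = 23.78.
Round up.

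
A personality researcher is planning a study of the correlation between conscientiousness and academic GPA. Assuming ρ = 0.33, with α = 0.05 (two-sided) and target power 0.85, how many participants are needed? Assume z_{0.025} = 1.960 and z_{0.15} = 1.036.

n = 80

Fisher's z: C = ½·ln((1+r)/(1−r)) = ½·ln(1.9851) = 0.3428.
n = ((z_{α/2} + z_β)/C)² + 3.
(1.960 + 1.036) / 0.3428 = 2.996 / 0.3428 = 8.740.
n = 8.740² + 3 = 76.38 + 3 = 79.4.
Round up.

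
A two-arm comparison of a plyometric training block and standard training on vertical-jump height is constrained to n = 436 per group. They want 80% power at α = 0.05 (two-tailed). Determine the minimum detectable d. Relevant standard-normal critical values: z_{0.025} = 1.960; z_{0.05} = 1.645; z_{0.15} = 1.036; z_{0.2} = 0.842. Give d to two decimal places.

d_min ≈ 0.19

For two independent groups of n = 436 each: d_min = (z_{α/2} + z_β)·√(2/n).
z-sum = 1.960 + 0.842 = 2.802.
d_min = 2.802 × √(2/436) = 2.802 × 0.0677 = 0.190.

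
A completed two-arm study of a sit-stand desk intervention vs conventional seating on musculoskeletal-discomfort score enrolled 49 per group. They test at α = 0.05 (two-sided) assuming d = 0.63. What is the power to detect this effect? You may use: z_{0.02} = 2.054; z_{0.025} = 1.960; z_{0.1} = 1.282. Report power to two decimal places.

For two equal groups, power = Φ(d·√(n/2) − z_{α/2}).
d·√(n/2) = 0.63 × √(49/2) = 0.63 × 4.950 = 3.118.
z_β = 3.118 − 1.960 = 1.158.
Power = Φ(1.158) = 0.877.

power ≈ 0.88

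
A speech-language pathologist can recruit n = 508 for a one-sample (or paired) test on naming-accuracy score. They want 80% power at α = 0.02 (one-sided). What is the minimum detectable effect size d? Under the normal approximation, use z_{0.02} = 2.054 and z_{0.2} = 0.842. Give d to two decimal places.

d_min ≈ 0.13

For a single sample (or paired design) of n = 508: d_min = (z_{α} + z_β)/√n.
z-sum = 2.054 + 0.842 = 2.896.
d_min = 2.896 / √508 = 2.896 / 22.539 = 0.128.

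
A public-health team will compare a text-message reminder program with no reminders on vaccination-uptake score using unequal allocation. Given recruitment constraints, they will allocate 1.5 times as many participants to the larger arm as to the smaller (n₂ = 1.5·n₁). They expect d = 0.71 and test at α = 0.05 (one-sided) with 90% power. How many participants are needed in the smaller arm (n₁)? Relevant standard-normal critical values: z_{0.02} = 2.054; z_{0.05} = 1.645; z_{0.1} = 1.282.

With allocation ratio k = n₂/n₁ = 1.5, Var(x̄₁−x̄₂) = σ²(1/n₁ + 1/(k·n₁)) = σ²·(k+1)/(k·n₁).
So n₁ = (1 + 1/k)·((z_{α} + z_β)/d)² = 1.667 × (2.927/0.71)².
n₁ = 1.667 × 17.00 = 28.3.
Round up: n₁ = 29, giving n₂ = ⌈1.5 × 29⌉ = ⌈43.5⌉ = 44.

n₁ = 29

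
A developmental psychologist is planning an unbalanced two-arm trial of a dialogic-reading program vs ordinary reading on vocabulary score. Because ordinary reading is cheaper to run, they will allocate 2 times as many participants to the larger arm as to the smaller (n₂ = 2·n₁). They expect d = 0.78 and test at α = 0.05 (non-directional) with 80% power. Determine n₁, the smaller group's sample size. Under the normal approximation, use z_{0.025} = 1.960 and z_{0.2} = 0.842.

With allocation ratio k = n₂/n₁ = 2, Var(x̄₁−x̄₂) = σ²(1/n₁ + 1/(k·n₁)) = σ²·(k+1)/(k·n₁).
So n₁ = (1 + 1/k)·((z_{α/2} + z_β)/d)² = 1.500 × (2.802/0.78)².
n₁ = 1.500 × 12.90 = 19.4.
Round up: n₁ = 20, giving n₂ = 2 × 20 = 40.

n₁ = 20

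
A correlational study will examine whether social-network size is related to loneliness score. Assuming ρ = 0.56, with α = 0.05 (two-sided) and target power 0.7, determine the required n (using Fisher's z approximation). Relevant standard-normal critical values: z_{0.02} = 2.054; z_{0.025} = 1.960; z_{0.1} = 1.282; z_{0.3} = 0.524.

n = 19

Fisher's z: C = ½·ln((1+r)/(1−r)) = ½·ln(3.5455) = 0.6328.
n = ((z_{α/2} + z_β)/C)² + 3.
(1.960 + 0.524) / 0.6328 = 2.484 / 0.6328 = 3.925.
n = 3.925² + 3 = 15.41 + 3 = 18.4.
Round up.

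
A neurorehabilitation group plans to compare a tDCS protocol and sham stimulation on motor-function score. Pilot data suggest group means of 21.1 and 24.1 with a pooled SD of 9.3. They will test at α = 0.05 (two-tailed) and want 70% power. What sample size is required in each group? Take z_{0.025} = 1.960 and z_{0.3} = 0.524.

Cohen's d = |M₁ − M₂| / SD_pooled = |21.1 − 24.1| / 9.3 = 3.0 / 9.3 = 0.323.
For two independent groups with equal n: n = 2·((z_{α/2} + z_β) / d)².
z_{α/2} + z_β = 1.960 + 0.524 = 2.484.
n = 2 × (2.484 / 0.323)² = 2 × 7.690² = 2 × 59.14 = 118.3.
Round up to the next whole participant.

n = 119 per group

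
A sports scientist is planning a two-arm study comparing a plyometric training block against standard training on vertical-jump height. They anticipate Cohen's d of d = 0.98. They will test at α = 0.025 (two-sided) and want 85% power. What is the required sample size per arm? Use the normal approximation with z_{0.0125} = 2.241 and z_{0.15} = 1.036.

n = 23 per group

For two independent groups with equal n: n = 2·((z_{α/2} + z_β) / d)².
z_{α/2} + z_β = 2.241 + 1.036 = 3.277.
n = 2 × (3.277 / 0.98)² = 2 × 3.344² = 2 × 11.18 = 22.4.
Round up to the next whole participant.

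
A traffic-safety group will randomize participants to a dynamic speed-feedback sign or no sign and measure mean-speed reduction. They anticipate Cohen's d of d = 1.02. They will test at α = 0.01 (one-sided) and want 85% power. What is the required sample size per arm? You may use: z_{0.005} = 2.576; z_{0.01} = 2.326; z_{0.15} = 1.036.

For two independent groups with equal n: n = 2·((z_{α} + z_β) / d)².
z_{α} + z_β = 2.326 + 1.036 = 3.362.
n = 2 × (3.362 / 1.02)² = 2 × 3.296² = 2 × 10.86 = 21.7.
Round up to the next whole participant.

n = 22 per group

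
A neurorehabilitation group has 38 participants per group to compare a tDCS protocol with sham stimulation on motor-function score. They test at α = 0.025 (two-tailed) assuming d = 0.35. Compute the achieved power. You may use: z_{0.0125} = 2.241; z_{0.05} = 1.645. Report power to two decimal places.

For two equal groups, power = Φ(d·√(n/2) − z_{α/2}).
d·√(n/2) = 0.35 × √(38/2) = 0.35 × 4.359 = 1.526.
z_β = 1.526 − 2.241 = -0.715.
Power = Φ(-0.715) = 0.237.

power ≈ 0.24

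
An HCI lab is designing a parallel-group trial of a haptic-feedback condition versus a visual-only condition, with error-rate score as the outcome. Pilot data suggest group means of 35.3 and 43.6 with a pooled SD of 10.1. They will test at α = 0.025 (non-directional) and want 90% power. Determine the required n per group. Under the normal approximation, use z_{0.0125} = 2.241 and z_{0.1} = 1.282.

n = 37 per group

Cohen's d = |M₁ − M₂| / SD_pooled = |35.3 − 43.6| / 10.1 = 8.3 / 10.1 = 0.822.
For two independent groups with equal n: n = 2·((z_{α/2} + z_β) / d)².
z_{α/2} + z_β = 2.241 + 1.282 = 3.523.
n = 2 × (3.523 / 0.822)² = 2 × 4.286² = 2 × 18.37 = 36.7.
Round up to the next whole participant.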